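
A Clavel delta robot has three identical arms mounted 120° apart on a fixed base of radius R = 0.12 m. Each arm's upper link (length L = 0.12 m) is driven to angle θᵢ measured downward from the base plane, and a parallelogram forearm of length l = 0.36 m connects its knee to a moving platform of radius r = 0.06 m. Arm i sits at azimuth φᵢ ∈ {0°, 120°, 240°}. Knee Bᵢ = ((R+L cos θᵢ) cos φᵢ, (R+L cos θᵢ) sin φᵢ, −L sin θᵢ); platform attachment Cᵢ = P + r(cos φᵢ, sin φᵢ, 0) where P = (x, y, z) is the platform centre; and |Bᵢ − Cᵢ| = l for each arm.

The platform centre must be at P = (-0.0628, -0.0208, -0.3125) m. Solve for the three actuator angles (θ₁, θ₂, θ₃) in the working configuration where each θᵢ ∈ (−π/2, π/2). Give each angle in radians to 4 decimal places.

θ₁ = 0.3492, θ₂ = 0.0002, θ₃ = -0.1741

rotate P by −φ1: (-0.0628, -0.0208, -0.3125)
  A=0.1228, B=-0.3125, C=(l²−L²−A²−y'²−z²)/(2L)=0.0085
  θ1 = atan2(B,A) + arccos(C/0.3358) = 0.3492
arm 2 (φ=120.0°): x'=0.0134, y'=0.0648
  A cos θ + B sin θ = C:  0.0466·cos θ + -0.3125·sin θ = 0.0466
  γ=atan2(-0.3125,0.0466)=-1.4227;  ψ=arccos(0.1474)=1.4229;  θ2=γ+ψ≈0.0002
rotate P by −φ3: (0.0494, -0.0440, -0.3125)
  A cos θ + B sin θ = C:  0.0106·cos θ + -0.3125·sin θ = 0.0646
  θ3 = atan2(B,A) + arccos(C/0.3127) = -0.1741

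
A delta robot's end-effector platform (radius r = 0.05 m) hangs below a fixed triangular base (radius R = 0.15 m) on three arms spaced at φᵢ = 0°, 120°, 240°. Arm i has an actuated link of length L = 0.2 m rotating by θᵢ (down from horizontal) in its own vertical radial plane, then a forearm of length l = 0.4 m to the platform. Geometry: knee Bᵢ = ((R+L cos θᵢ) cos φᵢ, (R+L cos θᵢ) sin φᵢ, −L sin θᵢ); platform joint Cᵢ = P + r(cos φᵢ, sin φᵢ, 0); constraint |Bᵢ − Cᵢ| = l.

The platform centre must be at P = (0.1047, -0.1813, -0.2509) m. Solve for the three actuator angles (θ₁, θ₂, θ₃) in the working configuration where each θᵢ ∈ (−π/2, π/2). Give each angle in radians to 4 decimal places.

θ₁ = -0.2618, θ₂ = 1.1344, θ₃ = -0.2615

rotate P by −φ1: (0.1047, -0.1813, -0.2509)
  e−x'=-0.0047;  (l²−L²−(e−x')²−y'²−z²)/2L = 0.0604
  θ1 = atan2(B,A) + arccos(C/0.2509) = -0.2618
rotate P by −φ2: (-0.2094, 0.0000, -0.2509)
  e−x'=0.3094;  (l²−L²−(e−x')²−y'²−z²)/2L = -0.0966
  √(A²+B²)=0.3983;  θ2 = -0.6814+1.8159 ≈ 1.1344
φ3=240.0° → target in arm frame (0.1047, 0.1813)
  A=-0.0047, B=-0.2509, C=(l²−L²−A²−y'²−z²)/(2L)=0.0604
  √(A²+B²)=0.2509;  θ3 = -1.5894+1.3278 ≈ -0.2615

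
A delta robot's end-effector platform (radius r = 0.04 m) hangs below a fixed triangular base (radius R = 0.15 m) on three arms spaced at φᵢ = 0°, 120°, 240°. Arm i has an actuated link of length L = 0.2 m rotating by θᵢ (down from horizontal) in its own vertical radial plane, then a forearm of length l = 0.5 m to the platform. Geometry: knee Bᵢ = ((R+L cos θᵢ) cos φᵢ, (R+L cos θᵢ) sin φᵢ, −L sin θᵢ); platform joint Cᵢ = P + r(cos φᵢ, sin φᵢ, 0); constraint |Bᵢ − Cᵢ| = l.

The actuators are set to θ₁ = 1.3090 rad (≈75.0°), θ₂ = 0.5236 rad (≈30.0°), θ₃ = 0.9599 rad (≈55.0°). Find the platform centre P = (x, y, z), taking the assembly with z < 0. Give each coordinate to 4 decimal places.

(-0.1493, 0.0881, -0.5746)

arm 1 at φ=0.0°: (R−r)+L cos θ1 = 0.1618;  centre 1 = (0.1618, 0.0000, -0.1932)
centre 2 = (0.2832·cos120.0°, 0.2832·sin120.0°, -0.1000) = (-0.1416, 0.2453, -0.1000)
arm 3 at φ=240.0°: (R−r)+L cos θ3 = 0.2247;  centre 3 = (-0.1124, -0.1946, -0.1638)
eliminate P² terms by subtracting sphere 1 from 2 and 3
[-0.6067 0.4905 0.1864]·P = 0.0267;  [-0.5482 -0.3892 0.0587]·P = 0.0139
Cramer: x(z) = -0.0340+0.2006z;  y(z) = 0.0124-0.1318z
quadratic in z: (1.0576)z²+(0.3045)z+(-0.1742)=0, √Δ=0.9108 → z ∈ {-0.5746, 0.2866}; z = -0.5746 (taking z<0)
x = -0.1493, y = 0.0881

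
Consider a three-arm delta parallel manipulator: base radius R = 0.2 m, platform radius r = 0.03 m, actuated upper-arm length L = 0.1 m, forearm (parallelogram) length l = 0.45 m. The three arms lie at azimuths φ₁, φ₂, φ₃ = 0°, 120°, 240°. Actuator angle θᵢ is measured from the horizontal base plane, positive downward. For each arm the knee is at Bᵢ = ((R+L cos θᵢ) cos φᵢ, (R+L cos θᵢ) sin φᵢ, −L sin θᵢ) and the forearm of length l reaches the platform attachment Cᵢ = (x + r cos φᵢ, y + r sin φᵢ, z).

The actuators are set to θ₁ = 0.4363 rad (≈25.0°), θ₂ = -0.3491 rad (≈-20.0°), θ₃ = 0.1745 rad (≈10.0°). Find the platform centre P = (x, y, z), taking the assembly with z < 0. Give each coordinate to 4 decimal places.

arm 1 at φ=0.0°: (R−r)+L cos θ1 = 0.2606;  O1 = (0.2606, 0.0000, -0.0423)
arm 2 at φ=120.0°: (R−r)+L cos θ2 = 0.2640;  O2 = (-0.1320, 0.2286, 0.0342)
O3 = (0.2685·cos240.0°, 0.2685·sin240.0°, -0.0174) = (-0.1342, -0.2325, -0.0174)
|O₂|²−|O₁|² = 0.0011;  |O₃|²−|O₁|² = 0.0027
plane₁₂: -0.7852x+0.4572y+0.1529z = 0.0011
Cramer: x(z) = -0.0024+0.1293z;  y(z) = -0.0017-0.1125z
quadratic in z: (1.0294)z²+(0.0169)z+(-0.1315)=0, √Δ=0.7361 → z ∈ {-0.3657, 0.3493}; z = -0.3657 (taking z<0)
x = -0.0497, y = 0.0395

(-0.0497, 0.0395, -0.3657)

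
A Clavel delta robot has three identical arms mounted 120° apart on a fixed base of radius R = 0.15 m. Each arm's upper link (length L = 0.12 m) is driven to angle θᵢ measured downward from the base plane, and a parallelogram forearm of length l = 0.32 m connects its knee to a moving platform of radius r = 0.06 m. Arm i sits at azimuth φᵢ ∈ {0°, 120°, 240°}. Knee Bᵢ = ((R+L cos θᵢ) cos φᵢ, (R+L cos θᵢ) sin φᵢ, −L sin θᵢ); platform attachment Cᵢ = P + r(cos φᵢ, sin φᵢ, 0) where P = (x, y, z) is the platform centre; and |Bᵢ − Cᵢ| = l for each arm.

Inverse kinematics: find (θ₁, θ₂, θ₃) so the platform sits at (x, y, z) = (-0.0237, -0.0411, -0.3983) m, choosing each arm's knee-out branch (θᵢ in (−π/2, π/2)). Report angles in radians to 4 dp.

θ₁ = 1.3088, θ₂ = 1.3090, θ₃ = 0.9601

arm 1 (φ=0.0°): x'=-0.0237, y'=-0.0411
  A=0.1137, B=-0.3983, C=(l²−L²−A²−y'²−z²)/(2L)=-0.3552
  √(A²+B²)=0.4142;  θ1 = -1.2927+2.6015 ≈ 1.3088
arm 2 (φ=120.0°): x'=-0.0237, y'=0.0411
  A cos θ + B sin θ = C:  0.1137·cos θ + -0.3983·sin θ = -0.3553
  γ=atan2(-0.3983,0.1137)=-1.2926;  ψ=arccos(-0.8577)=2.6016;  θ2=γ+ψ≈1.3090
φ3=240.0° → target in arm frame (0.0474, 0.0000)
  A=0.0426, B=-0.3983, C=(l²−L²−A²−y'²−z²)/(2L)=-0.3019
  γ=atan2(-0.3983,0.0426)=-1.4644;  ψ=arccos(-0.7537)=2.4244;  θ3=γ+ψ≈0.9601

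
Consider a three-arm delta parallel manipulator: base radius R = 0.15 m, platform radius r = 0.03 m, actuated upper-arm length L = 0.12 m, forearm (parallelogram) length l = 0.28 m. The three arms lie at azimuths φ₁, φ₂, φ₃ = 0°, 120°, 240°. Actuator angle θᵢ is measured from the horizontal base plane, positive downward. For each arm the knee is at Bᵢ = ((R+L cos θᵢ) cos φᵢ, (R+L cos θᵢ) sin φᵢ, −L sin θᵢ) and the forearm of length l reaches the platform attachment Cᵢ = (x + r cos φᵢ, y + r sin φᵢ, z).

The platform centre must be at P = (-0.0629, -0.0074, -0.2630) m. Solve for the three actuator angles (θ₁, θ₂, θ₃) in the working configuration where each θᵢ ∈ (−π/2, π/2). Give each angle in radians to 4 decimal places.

θ₁ = 1.1348, θ₂ = 0.6114, θ₃ = 0.5237

rotate P by −φ1: (-0.0629, -0.0074, -0.2630)
  A cos θ + B sin θ = C:  0.1829·cos θ + -0.2630·sin θ = -0.1612
  γ=atan2(-0.2630,0.1829)=-0.9631;  ψ=arccos(-0.5031)=2.0979;  θ1=γ+ψ≈1.1348
φ2=120.0° → target in arm frame (0.0250, 0.0582)
  A=0.0950, B=-0.2630, C=(l²−L²−A²−y'²−z²)/(2L)=-0.0732
  √(A²+B²)=0.2796;  θ2 = -1.2243+1.8357 ≈ 0.6114
φ3=240.0° → target in arm frame (0.0379, -0.0508)
  A=0.0821, B=-0.2630, C=(l²−L²−A²−y'²−z²)/(2L)=-0.0604
  γ=atan2(-0.2630,0.0821)=-1.2681;  ψ=arccos(-0.2192)=1.7918;  θ3=γ+ψ≈0.5237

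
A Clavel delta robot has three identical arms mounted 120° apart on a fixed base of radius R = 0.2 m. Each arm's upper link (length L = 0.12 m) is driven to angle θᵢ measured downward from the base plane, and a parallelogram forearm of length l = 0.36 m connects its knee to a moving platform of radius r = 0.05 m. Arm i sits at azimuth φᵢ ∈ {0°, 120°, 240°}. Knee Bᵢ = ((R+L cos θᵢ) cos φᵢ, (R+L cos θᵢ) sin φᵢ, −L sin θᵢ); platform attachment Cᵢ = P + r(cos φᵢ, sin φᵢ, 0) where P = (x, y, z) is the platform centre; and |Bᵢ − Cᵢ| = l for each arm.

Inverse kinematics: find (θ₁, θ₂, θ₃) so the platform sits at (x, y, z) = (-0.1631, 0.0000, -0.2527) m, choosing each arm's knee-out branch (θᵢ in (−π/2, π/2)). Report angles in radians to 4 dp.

θ₁ = 1.3964, θ₂ = -0.1745, θ₃ = -0.1745

φ1=0.0° → target in arm frame (-0.1631, 0.0000)
  A cos θ + B sin θ = C:  0.3131·cos θ + -0.2527·sin θ = -0.1945
  γ=atan2(-0.2527,0.3131)=-0.6790;  ψ=arccos(-0.4835)=2.0754;  θ1=γ+ψ≈1.3964
φ2=120.0° → target in arm frame (0.0815, 0.1412)
  A=0.0685, B=-0.2527, C=(l²−L²−A²−y'²−z²)/(2L)=0.1113
  θ2 = atan2(B,A) + arccos(C/0.2618) = -0.1745
rotate P by −φ3: (0.0816, -0.1412, -0.2527)
  A=0.0684, B=-0.2527, C=(l²−L²−A²−y'²−z²)/(2L)=0.1113
  θ3 = atan2(B,A) + arccos(C/0.2618) = -0.1745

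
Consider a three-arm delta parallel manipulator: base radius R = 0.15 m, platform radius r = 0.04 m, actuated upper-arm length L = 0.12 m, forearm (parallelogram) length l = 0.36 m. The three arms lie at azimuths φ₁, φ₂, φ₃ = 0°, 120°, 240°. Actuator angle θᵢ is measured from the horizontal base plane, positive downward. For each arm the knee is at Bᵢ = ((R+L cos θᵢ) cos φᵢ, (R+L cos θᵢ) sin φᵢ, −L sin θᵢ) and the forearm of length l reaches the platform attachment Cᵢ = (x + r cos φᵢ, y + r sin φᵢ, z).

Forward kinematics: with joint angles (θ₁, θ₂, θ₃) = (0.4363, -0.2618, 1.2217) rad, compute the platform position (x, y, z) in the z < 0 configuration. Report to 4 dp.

φ1=0.0°: virtual centre (0.2188, 0.0000, -0.0507), radius l
φ2=120.0°: virtual centre (-0.1130, 0.1956, 0.0311), radius l
φ3=240.0°: virtual centre (-0.0755, -0.1308, -0.1128), radius l
eliminate P² terms by subtracting sphere 1 from 2 and 3
plane₁₂: -0.6634x+0.3913y+0.1635z = 0.0016
Cramer: x(z) = 0.0134-0.0143z;  y(z) = 0.0268-0.4422z
quadratic in z: (1.1957)z²+(0.0836)z+(-0.0841)=0, √Δ=0.6399 → z ∈ {-0.3025, 0.2326}; z = -0.3025 (taking z<0)
x = 0.0177, y = 0.1605

(0.0177, 0.1605, -0.3025)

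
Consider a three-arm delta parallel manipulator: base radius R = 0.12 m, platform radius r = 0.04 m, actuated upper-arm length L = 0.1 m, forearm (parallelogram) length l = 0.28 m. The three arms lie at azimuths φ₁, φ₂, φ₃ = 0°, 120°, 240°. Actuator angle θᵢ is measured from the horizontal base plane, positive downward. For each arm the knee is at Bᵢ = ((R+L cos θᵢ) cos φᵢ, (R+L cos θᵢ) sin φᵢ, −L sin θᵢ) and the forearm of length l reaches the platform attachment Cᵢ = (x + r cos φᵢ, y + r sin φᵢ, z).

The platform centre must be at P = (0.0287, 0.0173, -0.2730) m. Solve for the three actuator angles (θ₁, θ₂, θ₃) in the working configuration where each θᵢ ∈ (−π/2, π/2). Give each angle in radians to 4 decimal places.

θ₁ = 0.3496, θ₂ = 0.5236, θ₃ = 0.6981

rotate P by −φ1: (0.0287, 0.0173, -0.2730)
  A=0.0513, B=-0.2730, C=(l²−L²−A²−y'²−z²)/(2L)=-0.0453
  √(A²+B²)=0.2778;  θ1 = -1.3851+1.7346 ≈ 0.3496
arm 2 (φ=120.0°): x'=0.0006, y'=-0.0335
  A cos θ + B sin θ = C:  0.0794·cos θ + -0.2730·sin θ = -0.0678
  √(A²+B²)=0.2843;  θ2 = -1.2879+1.8114 ≈ 0.5236
φ3=240.0° → target in arm frame (-0.0293, 0.0162)
  A cos θ + B sin θ = C:  0.1093·cos θ + -0.2730·sin θ = -0.0917
  √(A²+B²)=0.2941;  θ3 = -1.1899+1.8880 ≈ 0.6981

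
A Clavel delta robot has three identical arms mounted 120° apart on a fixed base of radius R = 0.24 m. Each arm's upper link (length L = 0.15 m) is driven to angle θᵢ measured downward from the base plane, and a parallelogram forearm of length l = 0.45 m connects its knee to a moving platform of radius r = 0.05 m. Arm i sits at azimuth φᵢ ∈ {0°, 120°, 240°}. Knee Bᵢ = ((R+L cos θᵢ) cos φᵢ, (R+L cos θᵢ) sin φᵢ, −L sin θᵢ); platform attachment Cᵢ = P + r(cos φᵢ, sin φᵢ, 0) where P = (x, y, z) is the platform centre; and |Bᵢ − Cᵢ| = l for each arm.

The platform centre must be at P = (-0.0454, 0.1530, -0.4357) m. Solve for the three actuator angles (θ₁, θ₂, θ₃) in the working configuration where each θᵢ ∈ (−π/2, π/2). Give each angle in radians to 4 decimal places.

θ₁ = 1.1348, θ₂ = 0.1746, θ₃ = 1.3965

φ1=0.0° → target in arm frame (-0.0454, 0.1530)
  e−x'=0.2354;  (l²−L²−(e−x')²−y'²−z²)/2L = -0.2955
  √(A²+B²)=0.4952;  θ1 = -1.0754+2.2102 ≈ 1.1348
arm 2 (φ=120.0°): x'=0.1552, y'=-0.0372
  A=0.0348, B=-0.4357, C=(l²−L²−A²−y'²−z²)/(2L)=-0.0414
  √(A²+B²)=0.4371;  θ2 = -1.4911+1.6657 ≈ 0.1746
arm 3 (φ=240.0°): x'=-0.1098, y'=-0.1158
  A cos θ + B sin θ = C:  0.2998·cos θ + -0.4357·sin θ = -0.3771
  γ=atan2(-0.4357,0.2998)=-0.9681;  ψ=arccos(-0.7130)=2.3646;  θ3=γ+ψ≈1.3965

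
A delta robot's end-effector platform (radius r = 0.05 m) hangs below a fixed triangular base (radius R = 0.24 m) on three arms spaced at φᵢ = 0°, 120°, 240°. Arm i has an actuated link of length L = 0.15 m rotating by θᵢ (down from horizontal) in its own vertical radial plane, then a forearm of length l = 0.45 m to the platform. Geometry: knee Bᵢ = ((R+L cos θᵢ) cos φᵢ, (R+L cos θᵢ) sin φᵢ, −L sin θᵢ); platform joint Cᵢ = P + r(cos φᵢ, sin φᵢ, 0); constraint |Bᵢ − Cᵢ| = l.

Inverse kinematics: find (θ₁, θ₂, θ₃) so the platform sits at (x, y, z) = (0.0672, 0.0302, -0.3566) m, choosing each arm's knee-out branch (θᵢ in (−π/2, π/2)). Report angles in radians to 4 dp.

θ₁ = 0.0000, θ₂ = 0.4363, θ₃ = 0.6984

arm 1 (φ=0.0°): x'=0.0672, y'=0.0302
  A cos θ + B sin θ = C:  0.1228·cos θ + -0.3566·sin θ = 0.1228
  γ=atan2(-0.3566,0.1228)=-1.2392;  ψ=arccos(0.3256)=1.2391;  θ1=γ+ψ≈0.0000
rotate P by −φ2: (-0.0074, -0.0733, -0.3566)
  A cos θ + B sin θ = C:  0.1974·cos θ + -0.3566·sin θ = 0.0283
  γ=atan2(-0.3566,0.1974)=-1.0651;  ψ=arccos(0.0693)=1.5014;  θ2=γ+ψ≈0.4363
φ3=240.0° → target in arm frame (-0.0598, 0.0431)
  A cos θ + B sin θ = C:  0.2498·cos θ + -0.3566·sin θ = -0.0380
  γ=atan2(-0.3566,0.2498)=-0.9598;  ψ=arccos(-0.0873)=1.6582;  θ3=γ+ψ≈0.6984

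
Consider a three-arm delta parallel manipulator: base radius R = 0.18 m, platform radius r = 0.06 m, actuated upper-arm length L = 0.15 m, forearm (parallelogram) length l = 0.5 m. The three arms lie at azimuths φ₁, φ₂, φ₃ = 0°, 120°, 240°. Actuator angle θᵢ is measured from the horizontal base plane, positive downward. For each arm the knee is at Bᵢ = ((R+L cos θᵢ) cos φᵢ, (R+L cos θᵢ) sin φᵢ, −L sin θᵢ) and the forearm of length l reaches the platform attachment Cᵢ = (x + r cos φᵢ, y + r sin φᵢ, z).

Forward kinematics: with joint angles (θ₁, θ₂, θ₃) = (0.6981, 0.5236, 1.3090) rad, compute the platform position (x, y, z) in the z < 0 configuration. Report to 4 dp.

(0.0492, 0.1434, -0.5380)

arm 1 at φ=0.0°: e+L cos θ1 = 0.2349;  S1 = (0.2349, 0.0000, -0.0964)
S2 = (0.2499·cos120.0°, 0.2499·sin120.0°, -0.0750) = (-0.1250, 0.2164, -0.0750)
arm 3 at φ=240.0°: e+L cos θ3 = 0.1588;  S3 = (-0.0794, -0.1375, -0.1449)
|S₂|²−|S₁|² = 0.0036;  |S₃|²−|S₁|² = -0.0183
[-0.7197 0.4328 0.0428]·P = 0.0036;  [-0.6286 -0.2751 -0.0969]·P = -0.0183
Cramer: x(z) = 0.0147-0.0642z;  y(z) = 0.0328-0.2057z
sphere 1 gives Az²+Bz+C=0 with A=1.0464, B=0.2076, C=-0.1911;  B²−4AC=0.8432;  roots -0.5380, 0.3395;  negative root z = -0.5380
x = 0.0492, y = 0.1434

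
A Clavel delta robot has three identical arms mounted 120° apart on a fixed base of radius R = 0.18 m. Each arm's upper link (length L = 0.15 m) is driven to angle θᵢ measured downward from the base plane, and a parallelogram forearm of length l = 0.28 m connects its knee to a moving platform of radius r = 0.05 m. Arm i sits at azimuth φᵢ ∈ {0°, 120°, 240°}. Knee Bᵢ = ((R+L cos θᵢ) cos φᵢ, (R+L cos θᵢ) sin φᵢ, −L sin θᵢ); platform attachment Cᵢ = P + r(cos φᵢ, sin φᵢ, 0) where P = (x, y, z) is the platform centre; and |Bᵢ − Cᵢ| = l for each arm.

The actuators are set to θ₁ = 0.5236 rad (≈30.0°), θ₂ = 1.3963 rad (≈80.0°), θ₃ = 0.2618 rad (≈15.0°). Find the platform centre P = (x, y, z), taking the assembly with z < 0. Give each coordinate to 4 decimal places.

(0.0416, -0.1098, -0.2117)

arm 1 at φ=0.0°: ρ1 = 0.2599;  centre 1 = (0.2599, 0.0000, -0.0750)
φ2=120.0°: virtual centre (-0.0780, 0.1351, -0.1477), radius l
φ3=240.0°: virtual centre (-0.1374, -0.2381, -0.0388), radius l
eliminate P² terms by subtracting sphere 1 from 2 and 3
linear system: -0.6758x+0.2703y = -0.0270−-0.1454z; -0.7947x+-0.4761y = 0.0039−0.0724z
det = 0.5366;  x = 0.0220+-0.0926z,  y = -0.0449+0.3065z
sphere 1 gives Az²+Bz+C=0 with A=1.1025, B=0.1665, C=-0.0142;  B²−4AC=0.0902;  roots -0.2117, 0.0607;  negative root z = -0.2117
x = 0.0416, y = -0.1098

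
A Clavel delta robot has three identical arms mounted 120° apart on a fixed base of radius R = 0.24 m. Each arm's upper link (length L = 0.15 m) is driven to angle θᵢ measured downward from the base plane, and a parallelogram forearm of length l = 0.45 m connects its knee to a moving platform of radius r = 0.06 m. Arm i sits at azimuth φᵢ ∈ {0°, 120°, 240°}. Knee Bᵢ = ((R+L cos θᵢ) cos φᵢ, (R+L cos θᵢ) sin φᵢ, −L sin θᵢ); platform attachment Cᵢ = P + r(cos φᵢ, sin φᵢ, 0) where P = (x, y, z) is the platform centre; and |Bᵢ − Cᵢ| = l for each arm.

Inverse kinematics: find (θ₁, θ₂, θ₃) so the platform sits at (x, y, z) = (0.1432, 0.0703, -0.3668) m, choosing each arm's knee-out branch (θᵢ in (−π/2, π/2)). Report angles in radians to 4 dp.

θ₁ = -0.2620, θ₂ = 0.6109, θ₃ = 1.1343

rotate P by −φ1: (0.1432, 0.0703, -0.3668)
  A=0.0368, B=-0.3668, C=(l²−L²−A²−y'²−z²)/(2L)=0.1305
  γ=atan2(-0.3668,0.0368)=-1.4708;  ψ=arccos(0.3541)=1.2088;  θ1=γ+ψ≈-0.2620
φ2=120.0° → target in arm frame (-0.0107, -0.1592)
  A cos θ + B sin θ = C:  0.1907·cos θ + -0.3668·sin θ = -0.0542
  γ=atan2(-0.3668,0.1907)=-1.0913;  ψ=arccos(-0.1310)=1.7022;  θ2=γ+ψ≈0.6109
φ3=240.0° → target in arm frame (-0.1325, 0.0889)
  A cos θ + B sin θ = C:  0.3125·cos θ + -0.3668·sin θ = -0.2003
  γ=atan2(-0.3668,0.3125)=-0.8652;  ψ=arccos(-0.4156)=1.9994;  θ3=γ+ψ≈1.1343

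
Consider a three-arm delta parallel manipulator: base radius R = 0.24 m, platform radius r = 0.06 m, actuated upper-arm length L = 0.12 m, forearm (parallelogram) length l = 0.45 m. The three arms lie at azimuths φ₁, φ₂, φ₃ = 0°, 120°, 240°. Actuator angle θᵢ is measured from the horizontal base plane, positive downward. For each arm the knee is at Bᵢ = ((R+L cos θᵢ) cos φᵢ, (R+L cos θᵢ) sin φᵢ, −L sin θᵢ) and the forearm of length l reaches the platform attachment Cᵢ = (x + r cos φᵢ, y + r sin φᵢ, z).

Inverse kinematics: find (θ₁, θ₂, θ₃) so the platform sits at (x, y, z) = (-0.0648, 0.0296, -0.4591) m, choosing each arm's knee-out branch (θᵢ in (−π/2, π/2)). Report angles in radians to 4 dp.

θ₁ = 1.2221, θ₂ = 0.6112, θ₃ = 0.8730

arm 1 (φ=0.0°): x'=-0.0648, y'=0.0296
  A cos θ + B sin θ = C:  0.2448·cos θ + -0.4591·sin θ = -0.3478
  θ1 = atan2(B,A) + arccos(C/0.5203) = 1.2221
arm 2 (φ=120.0°): x'=0.0580, y'=0.0413
  A=0.1220, B=-0.4591, C=(l²−L²−A²−y'²−z²)/(2L)=-0.1636
  √(A²+B²)=0.4750;  θ2 = -1.3111+1.9223 ≈ 0.6112
rotate P by −φ3: (0.0068, -0.0709, -0.4591)
  A cos θ + B sin θ = C:  0.1732·cos θ + -0.4591·sin θ = -0.2405
  √(A²+B²)=0.4907;  θ3 = -1.2100+2.0829 ≈ 0.8730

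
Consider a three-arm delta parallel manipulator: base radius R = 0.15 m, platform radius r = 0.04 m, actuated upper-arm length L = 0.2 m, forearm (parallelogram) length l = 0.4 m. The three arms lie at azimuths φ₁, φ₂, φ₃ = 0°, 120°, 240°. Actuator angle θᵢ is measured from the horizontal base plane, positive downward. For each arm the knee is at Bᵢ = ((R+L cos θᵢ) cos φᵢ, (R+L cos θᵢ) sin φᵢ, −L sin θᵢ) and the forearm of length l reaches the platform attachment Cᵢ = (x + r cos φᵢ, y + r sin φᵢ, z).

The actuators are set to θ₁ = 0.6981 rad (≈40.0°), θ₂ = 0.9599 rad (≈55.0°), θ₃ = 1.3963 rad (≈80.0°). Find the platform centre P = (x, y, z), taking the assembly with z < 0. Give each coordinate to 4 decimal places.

arm 1 at φ=0.0°: ρ1 = 0.2632;  centre 1 = (0.2632, 0.0000, -0.1286)
φ2=120.0°: virtual centre (-0.1124, 0.1946, -0.1638), radius l
centre 3 = (0.1447·cos240.0°, 0.1447·sin240.0°, -0.1970) = (-0.0724, -0.1253, -0.1970)
subtract pairs → two planes through P
plane₁₂: -0.7511x+0.3892y+-0.0705z = -0.0085
det = 0.4495;  x = 0.0273+-0.1578z,  y = 0.0309+-0.1233z
sphere 1 gives Az²+Bz+C=0 with A=1.0401, B=0.3239, C=-0.0869;  B²−4AC=0.4663;  roots -0.4840, 0.1725;  negative root z = -0.4840
x = 0.1037, y = 0.0906

(0.1037, 0.0906, -0.4840)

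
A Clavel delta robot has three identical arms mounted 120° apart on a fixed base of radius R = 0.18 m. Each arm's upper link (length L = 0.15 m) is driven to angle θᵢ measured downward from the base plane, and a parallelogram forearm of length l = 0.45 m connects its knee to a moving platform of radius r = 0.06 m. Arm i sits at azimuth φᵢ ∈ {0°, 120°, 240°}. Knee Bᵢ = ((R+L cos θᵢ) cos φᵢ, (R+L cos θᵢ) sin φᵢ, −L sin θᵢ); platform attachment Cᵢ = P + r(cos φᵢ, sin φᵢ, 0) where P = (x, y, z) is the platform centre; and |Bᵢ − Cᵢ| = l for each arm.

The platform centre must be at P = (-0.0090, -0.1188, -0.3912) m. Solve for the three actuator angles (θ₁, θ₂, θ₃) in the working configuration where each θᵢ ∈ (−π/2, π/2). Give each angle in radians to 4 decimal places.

φ1=0.0° → target in arm frame (-0.0090, -0.1188)
  A=0.1290, B=-0.3912, C=(l²−L²−A²−y'²−z²)/(2L)=-0.0126
  θ1 = atan2(B,A) + arccos(C/0.4119) = 0.3492
arm 2 (φ=120.0°): x'=-0.0984, y'=0.0672
  A=0.2184, B=-0.3912, C=(l²−L²−A²−y'²−z²)/(2L)=-0.0841
  γ=atan2(-0.3912,0.2184)=-1.0616;  ψ=arccos(-0.1878)=1.7597;  θ2=γ+ψ≈0.6981
φ3=240.0° → target in arm frame (0.1074, 0.0516)
  A cos θ + B sin θ = C:  0.0126·cos θ + -0.3912·sin θ = 0.0805
  θ3 = atan2(B,A) + arccos(C/0.3914) = -0.1748

θ₁ = 0.3492, θ₂ = 0.6981, θ₃ = -0.1748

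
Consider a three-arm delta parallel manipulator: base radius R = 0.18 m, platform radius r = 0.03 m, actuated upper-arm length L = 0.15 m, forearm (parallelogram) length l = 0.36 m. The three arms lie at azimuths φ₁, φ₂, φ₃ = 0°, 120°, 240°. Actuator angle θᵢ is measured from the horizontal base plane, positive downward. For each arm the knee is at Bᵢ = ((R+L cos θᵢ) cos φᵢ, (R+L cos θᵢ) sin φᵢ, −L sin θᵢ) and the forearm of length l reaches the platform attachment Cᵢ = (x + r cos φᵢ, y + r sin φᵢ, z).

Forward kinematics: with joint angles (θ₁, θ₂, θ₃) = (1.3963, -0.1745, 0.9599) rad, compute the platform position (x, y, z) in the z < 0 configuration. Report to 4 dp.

(-0.1312, 0.1082, -0.3009)

φ1=0.0°: virtual centre (0.1760, 0.0000, -0.1477), radius l
centre 2 = (0.2977·cos120.0°, 0.2977·sin120.0°, 0.0260) = (-0.1489, 0.2578, 0.0260)
centre 3 = (0.2360·cos240.0°, 0.2360·sin240.0°, -0.1229) = (-0.1180, -0.2044, -0.1229)
subtract pairs → two planes through P
linear system: -0.6498x+0.5157y = 0.0365−0.3475z; -0.5881x+-0.4088y = 0.0180−0.0497z
det = 0.5689;  x = -0.0425+0.2948z,  y = 0.0172+-0.3025z
into |P−centre ₁|² = l²: 1.1784z² + 0.1562z + -0.0597 = 0;  Δ = 0.3058;  z = -0.3009 or 0.1684 → z<0 root = -0.3009
x = -0.1312, y = 0.1082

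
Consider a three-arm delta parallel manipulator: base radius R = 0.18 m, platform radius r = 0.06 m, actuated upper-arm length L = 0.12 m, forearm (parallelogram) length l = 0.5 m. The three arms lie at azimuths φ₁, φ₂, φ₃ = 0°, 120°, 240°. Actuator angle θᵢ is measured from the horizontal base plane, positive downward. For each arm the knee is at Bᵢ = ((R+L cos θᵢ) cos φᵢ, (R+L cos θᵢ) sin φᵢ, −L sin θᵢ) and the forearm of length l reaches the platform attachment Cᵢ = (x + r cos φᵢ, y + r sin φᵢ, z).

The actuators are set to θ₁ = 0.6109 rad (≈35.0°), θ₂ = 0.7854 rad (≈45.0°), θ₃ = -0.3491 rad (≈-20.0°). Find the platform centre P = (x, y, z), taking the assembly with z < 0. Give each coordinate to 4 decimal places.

(-0.0594, -0.1574, -0.4537)

arm 1 at φ=0.0°: ρ1 = 0.2183;  centre 1 = (0.2183, 0.0000, -0.0688)
φ2=120.0°: virtual centre (-0.1024, 0.1774, -0.0849), radius l
φ3=240.0°: virtual centre (-0.1164, -0.2016, 0.0410), radius l
subtract pairs → two planes through P
plane₁₂: -0.6414x+0.3548y+-0.0320z = -0.0032
det = 0.4961;  x = 0.0001+0.1311z,  y = -0.0088+0.3274z
sphere 1 gives Az²+Bz+C=0 with A=1.1244, B=0.0747, C=-0.1976;  B²−4AC=0.8942;  roots -0.4537, 0.3873;  negative root z = -0.4537
x = -0.0594, y = -0.1574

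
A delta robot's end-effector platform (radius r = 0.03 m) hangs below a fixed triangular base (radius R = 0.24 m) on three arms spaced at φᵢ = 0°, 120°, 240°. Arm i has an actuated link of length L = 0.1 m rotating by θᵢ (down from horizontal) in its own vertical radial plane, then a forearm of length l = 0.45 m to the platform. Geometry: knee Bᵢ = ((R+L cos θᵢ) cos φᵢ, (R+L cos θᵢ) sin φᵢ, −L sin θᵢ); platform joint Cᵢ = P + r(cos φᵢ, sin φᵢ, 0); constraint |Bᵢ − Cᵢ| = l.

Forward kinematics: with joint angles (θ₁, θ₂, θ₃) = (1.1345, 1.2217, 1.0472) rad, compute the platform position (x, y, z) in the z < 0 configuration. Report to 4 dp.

(-0.0001, -0.0154, -0.4629)

φ1=0.0°: virtual centre (0.2523, 0.0000, -0.0906), radius l
φ2=120.0°: virtual centre (-0.1221, 0.2115, -0.0940), radius l
φ3=240.0°: virtual centre (-0.1300, -0.2252, -0.0866), radius l
eliminate P² terms by subtracting sphere 1 from 2 and 3
[-0.7487 0.4230 -0.0067]·P = -0.0034;  [-0.7645 -0.4503 0.0081]·P = 0.0033
Cramer: x(z) = 0.0002+0.0006z;  y(z) = -0.0076+0.0169z
into |P−O₁|² = l²: 1.0003z² + 0.1807z + -0.1307 = 0;  Δ = 0.5556;  z = -0.4629 or 0.2823 → z<0 root = -0.4629
x = -0.0001, y = -0.0154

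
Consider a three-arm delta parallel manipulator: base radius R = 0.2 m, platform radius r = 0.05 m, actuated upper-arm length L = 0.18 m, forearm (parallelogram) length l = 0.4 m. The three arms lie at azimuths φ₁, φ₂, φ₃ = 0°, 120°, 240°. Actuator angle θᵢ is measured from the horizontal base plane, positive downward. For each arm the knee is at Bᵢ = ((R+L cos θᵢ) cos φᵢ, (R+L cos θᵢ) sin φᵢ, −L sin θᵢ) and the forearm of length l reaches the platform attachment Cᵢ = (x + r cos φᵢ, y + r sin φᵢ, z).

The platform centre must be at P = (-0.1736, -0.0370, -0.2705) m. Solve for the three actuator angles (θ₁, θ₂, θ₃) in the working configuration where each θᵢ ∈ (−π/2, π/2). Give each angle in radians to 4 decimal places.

θ₁ = 1.2217, θ₂ = 0.1746, θ₃ = -0.2622

rotate P by −φ1: (-0.1736, -0.0370, -0.2705)
  A cos θ + B sin θ = C:  0.3236·cos θ + -0.2705·sin θ = -0.1435
  √(A²+B²)=0.4218;  θ1 = -0.6963+1.9179 ≈ 1.2217
φ2=120.0° → target in arm frame (0.0548, 0.1688)
  A=0.0952, B=-0.2705, C=(l²−L²−A²−y'²−z²)/(2L)=0.0468
  √(A²+B²)=0.2868;  θ2 = -1.2323+1.4068 ≈ 0.1746
φ3=240.0° → target in arm frame (0.1188, -0.1318)
  A cos θ + B sin θ = C:  0.0312·cos θ + -0.2705·sin θ = 0.1002
  √(A²+B²)=0.2723;  θ3 = -1.4561+1.1939 ≈ -0.2622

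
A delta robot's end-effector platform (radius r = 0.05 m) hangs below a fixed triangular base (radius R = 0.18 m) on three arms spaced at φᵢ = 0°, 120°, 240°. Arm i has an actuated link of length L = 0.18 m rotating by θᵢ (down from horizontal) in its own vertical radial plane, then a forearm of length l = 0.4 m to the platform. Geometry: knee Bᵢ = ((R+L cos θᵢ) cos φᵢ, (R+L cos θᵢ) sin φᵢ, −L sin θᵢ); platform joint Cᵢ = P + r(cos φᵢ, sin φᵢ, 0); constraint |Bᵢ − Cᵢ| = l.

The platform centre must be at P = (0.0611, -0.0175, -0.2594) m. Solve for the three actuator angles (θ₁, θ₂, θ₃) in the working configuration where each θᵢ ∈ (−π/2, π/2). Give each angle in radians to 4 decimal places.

θ₁ = -0.3492, θ₂ = 0.3492, θ₃ = 0.1741

arm 1 (φ=0.0°): x'=0.0611, y'=-0.0175
  e−x'=0.0689;  (l²−L²−(e−x')²−y'²−z²)/2L = 0.1535
  √(A²+B²)=0.2684;  θ1 = -1.3112+0.9620 ≈ -0.3492
rotate P by −φ2: (-0.0457, -0.0442, -0.2594)
  e−x'=0.1757;  (l²−L²−(e−x')²−y'²−z²)/2L = 0.0764
  γ=atan2(-0.2594,0.1757)=-0.9754;  ψ=arccos(0.2437)=1.3246;  θ2=γ+ψ≈0.3492
φ3=240.0° → target in arm frame (-0.0154, 0.0617)
  A=0.1454, B=-0.2594, C=(l²−L²−A²−y'²−z²)/(2L)=0.0982
  √(A²+B²)=0.2974;  θ3 = -1.0599+1.2341 ≈ 0.1741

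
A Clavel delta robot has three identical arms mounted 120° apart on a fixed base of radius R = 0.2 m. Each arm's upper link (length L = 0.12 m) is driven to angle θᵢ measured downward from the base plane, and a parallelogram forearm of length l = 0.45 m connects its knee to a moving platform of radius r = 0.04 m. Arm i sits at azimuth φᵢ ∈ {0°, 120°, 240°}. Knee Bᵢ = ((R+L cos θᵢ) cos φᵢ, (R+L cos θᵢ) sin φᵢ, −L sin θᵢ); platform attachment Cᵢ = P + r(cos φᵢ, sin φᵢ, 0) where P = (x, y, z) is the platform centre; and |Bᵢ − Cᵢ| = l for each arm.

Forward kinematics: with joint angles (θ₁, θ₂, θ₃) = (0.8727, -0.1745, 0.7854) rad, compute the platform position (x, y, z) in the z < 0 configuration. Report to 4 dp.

(-0.0721, 0.1030, -0.4022)

arm 1 at φ=0.0°: (R−r)+L cos θ1 = 0.2371;  centre 1 = (0.2371, 0.0000, -0.0919)
arm 2 at φ=120.0°: (R−r)+L cos θ2 = 0.2782;  centre 2 = (-0.1391, 0.2409, 0.0208)
φ3=240.0°: virtual centre (-0.1224, -0.2120, -0.0849), radius l
subtract pairs → two planes through P
plane₁₂: -0.7524x+0.4818y+0.2255z = 0.0131
det = 0.6656;  x = -0.0102+0.1539z,  y = 0.0114+-0.2277z
into |P−centre ₁|² = l²: 1.0755z² + 0.1025z + -0.1328 = 0;  Δ = 0.5817;  z = -0.4022 or 0.3069 → z<0 root = -0.4022
x = -0.0721, y = 0.1030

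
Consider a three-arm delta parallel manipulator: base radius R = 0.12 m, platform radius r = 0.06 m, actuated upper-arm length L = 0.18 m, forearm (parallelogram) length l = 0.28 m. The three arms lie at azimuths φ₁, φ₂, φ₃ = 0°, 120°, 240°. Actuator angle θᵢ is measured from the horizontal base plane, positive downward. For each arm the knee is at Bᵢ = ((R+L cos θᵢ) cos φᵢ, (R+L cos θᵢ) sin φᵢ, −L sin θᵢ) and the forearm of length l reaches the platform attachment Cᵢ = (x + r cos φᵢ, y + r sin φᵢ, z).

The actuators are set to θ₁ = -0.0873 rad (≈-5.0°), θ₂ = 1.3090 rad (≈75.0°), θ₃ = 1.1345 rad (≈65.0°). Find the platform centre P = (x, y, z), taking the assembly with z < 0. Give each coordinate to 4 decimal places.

(0.1824, -0.0343, -0.2563)

φ1=0.0°: virtual centre (0.2393, 0.0000, 0.0157), radius l
arm 2 at φ=120.0°: ρ2 = 0.1066;  S2 = (-0.0533, 0.0923, -0.1739)
φ3=240.0°: virtual centre (-0.0680, -0.1178, -0.1631), radius l
|S₂|²−|S₁|² = -0.0159;  |S₃|²−|S₁|² = -0.0124
plane₁₂: -0.5852x+0.1846y+-0.3791z = -0.0159
det = 0.2514;  x = 0.0240+-0.6181z,  y = -0.0101+0.0944z
sphere 1 gives Az²+Bz+C=0 with A=1.3909, B=0.2328, C=-0.0317;  B²−4AC=0.2306;  roots -0.2563, 0.0889;  negative root z = -0.2563
x = 0.1824, y = -0.0343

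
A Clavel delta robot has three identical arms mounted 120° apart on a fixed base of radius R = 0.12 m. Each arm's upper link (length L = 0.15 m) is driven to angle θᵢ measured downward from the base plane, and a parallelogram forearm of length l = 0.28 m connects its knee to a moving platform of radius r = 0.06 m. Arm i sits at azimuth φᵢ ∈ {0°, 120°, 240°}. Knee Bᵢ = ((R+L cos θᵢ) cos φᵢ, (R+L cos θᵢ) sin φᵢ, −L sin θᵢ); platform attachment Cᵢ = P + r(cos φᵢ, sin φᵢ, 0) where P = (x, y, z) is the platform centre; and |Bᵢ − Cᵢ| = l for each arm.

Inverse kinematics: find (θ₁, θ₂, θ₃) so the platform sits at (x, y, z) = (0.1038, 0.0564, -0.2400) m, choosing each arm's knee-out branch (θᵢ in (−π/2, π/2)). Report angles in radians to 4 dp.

arm 1 (φ=0.0°): x'=0.1038, y'=0.0564
  A=-0.0438, B=-0.2400, C=(l²−L²−A²−y'²−z²)/(2L)=-0.0227
  θ1 = atan2(B,A) + arccos(C/0.2440) = -0.0875
rotate P by −φ2: (-0.0031, -0.1181, -0.2400)
  A cos θ + B sin θ = C:  0.0631·cos θ + -0.2400·sin θ = -0.0654
  γ=atan2(-0.2400,0.0631)=-1.3139;  ψ=arccos(-0.2636)=1.8375;  θ2=γ+ψ≈0.5237
φ3=240.0° → target in arm frame (-0.1007, 0.0617)
  A=0.1607, B=-0.2400, C=(l²−L²−A²−y'²−z²)/(2L)=-0.1045
  γ=atan2(-0.2400,0.1607)=-0.9807;  ψ=arccos(-0.3617)=1.9409;  θ3=γ+ψ≈0.9602

θ₁ = -0.0875, θ₂ = 0.5237, θ₃ = 0.9602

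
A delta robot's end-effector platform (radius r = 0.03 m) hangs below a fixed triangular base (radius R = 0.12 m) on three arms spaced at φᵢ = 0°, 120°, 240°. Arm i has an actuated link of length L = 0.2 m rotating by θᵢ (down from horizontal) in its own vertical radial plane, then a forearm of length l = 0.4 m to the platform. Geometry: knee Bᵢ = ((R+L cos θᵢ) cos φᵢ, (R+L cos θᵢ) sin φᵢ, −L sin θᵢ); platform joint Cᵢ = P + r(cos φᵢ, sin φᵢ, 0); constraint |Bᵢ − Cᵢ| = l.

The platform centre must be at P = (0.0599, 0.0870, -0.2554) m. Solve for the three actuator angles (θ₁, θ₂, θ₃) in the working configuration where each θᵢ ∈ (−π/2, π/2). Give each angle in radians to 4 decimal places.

φ1=0.0° → target in arm frame (0.0599, 0.0870)
  e−x'=0.0301;  (l²−L²−(e−x')²−y'²−z²)/2L = 0.1157
  θ1 = atan2(B,A) + arccos(C/0.2572) = -0.3495
arm 2 (φ=120.0°): x'=0.0454, y'=-0.0954
  e−x'=0.0446;  (l²−L²−(e−x')²−y'²−z²)/2L = 0.1092
  θ2 = atan2(B,A) + arccos(C/0.2593) = -0.2619
arm 3 (φ=240.0°): x'=-0.1053, y'=0.0084
  A cos θ + B sin θ = C:  0.1953·cos θ + -0.2554·sin θ = 0.0414
  √(A²+B²)=0.3215;  θ3 = -0.9180+1.4417 ≈ 0.5237

θ₁ = -0.3495, θ₂ = -0.2619, θ₃ = 0.5237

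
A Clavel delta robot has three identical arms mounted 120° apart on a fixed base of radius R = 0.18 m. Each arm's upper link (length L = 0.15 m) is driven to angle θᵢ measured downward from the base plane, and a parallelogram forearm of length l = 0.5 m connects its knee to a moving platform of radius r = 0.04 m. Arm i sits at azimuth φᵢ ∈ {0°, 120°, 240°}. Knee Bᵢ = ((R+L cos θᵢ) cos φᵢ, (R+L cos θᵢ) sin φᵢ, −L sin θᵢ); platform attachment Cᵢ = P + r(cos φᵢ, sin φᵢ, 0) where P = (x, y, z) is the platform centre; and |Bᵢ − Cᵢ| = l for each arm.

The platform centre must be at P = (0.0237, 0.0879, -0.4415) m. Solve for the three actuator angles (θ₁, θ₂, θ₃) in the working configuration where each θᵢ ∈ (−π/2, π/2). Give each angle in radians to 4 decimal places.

θ₁ = 0.1748, θ₂ = 0.0002, θ₃ = 0.6108

arm 1 (φ=0.0°): x'=0.0237, y'=0.0879
  e−x'=0.1163;  (l²−L²−(e−x')²−y'²−z²)/2L = 0.0378
  θ1 = atan2(B,A) + arccos(C/0.4566) = 0.1748
rotate P by −φ2: (0.0643, -0.0645, -0.4415)
  e−x'=0.0757;  (l²−L²−(e−x')²−y'²−z²)/2L = 0.0756
  θ2 = atan2(B,A) + arccos(C/0.4479) = 0.0002
arm 3 (φ=240.0°): x'=-0.0880, y'=-0.0234
  A cos θ + B sin θ = C:  0.2280·cos θ + -0.4415·sin θ = -0.0665
  θ3 = atan2(B,A) + arccos(C/0.4969) = 0.6108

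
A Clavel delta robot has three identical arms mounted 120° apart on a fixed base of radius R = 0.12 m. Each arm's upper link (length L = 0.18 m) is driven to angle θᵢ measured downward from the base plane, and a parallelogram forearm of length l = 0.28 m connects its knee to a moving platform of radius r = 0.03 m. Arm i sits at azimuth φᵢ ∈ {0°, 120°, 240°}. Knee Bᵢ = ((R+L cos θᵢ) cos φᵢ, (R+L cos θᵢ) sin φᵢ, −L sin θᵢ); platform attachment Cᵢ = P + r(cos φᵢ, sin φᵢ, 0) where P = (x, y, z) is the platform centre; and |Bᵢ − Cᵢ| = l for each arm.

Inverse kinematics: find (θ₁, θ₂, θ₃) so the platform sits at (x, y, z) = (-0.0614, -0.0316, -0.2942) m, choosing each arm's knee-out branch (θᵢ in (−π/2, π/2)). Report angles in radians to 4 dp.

θ₁ = 1.0472, θ₂ = 0.7853, θ₃ = 0.5233

rotate P by −φ1: (-0.0614, -0.0316, -0.2942)
  A cos θ + B sin θ = C:  0.1514·cos θ + -0.2942·sin θ = -0.1791
  √(A²+B²)=0.3309;  θ1 = -1.0955+2.1428 ≈ 1.0472
arm 2 (φ=120.0°): x'=0.0033, y'=0.0690
  e−x'=0.0867;  (l²−L²−(e−x')²−y'²−z²)/2L = -0.1467
  √(A²+B²)=0.3067;  θ2 = -1.2843+2.0696 ≈ 0.7853
arm 3 (φ=240.0°): x'=0.0581, y'=-0.0374
  A=0.0319, B=-0.2942, C=(l²−L²−A²−y'²−z²)/(2L)=-0.1194
  θ3 = atan2(B,A) + arccos(C/0.2959) = 0.5233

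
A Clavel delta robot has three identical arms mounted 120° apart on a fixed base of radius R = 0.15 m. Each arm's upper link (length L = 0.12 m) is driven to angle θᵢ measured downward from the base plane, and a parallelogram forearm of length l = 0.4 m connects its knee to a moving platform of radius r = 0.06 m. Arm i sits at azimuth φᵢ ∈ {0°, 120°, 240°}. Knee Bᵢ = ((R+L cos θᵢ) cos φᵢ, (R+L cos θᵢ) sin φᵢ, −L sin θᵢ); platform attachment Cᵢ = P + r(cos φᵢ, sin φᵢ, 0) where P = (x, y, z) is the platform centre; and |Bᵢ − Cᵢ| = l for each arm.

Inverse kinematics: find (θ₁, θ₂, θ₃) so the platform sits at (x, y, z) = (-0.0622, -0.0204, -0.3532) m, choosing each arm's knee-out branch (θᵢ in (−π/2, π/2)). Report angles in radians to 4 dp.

θ₁ = 0.4365, θ₂ = 0.0877, θ₃ = -0.0872

φ1=0.0° → target in arm frame (-0.0622, -0.0204)
  A=0.1522, B=-0.3532, C=(l²−L²−A²−y'²−z²)/(2L)=-0.0114
  √(A²+B²)=0.3846;  θ1 = -1.1639+1.6004 ≈ 0.4365
rotate P by −φ2: (0.0134, 0.0641, -0.3532)
  A cos θ + B sin θ = C:  0.0766·cos θ + -0.3532·sin θ = 0.0453
  γ=atan2(-0.3532,0.0766)=-1.3573;  ψ=arccos(0.1255)=1.4450;  θ2=γ+ψ≈0.0877
arm 3 (φ=240.0°): x'=0.0488, y'=-0.0437
  A cos θ + B sin θ = C:  0.0412·cos θ + -0.3532·sin θ = 0.0718
  θ3 = atan2(B,A) + arccos(C/0.3556) = -0.0872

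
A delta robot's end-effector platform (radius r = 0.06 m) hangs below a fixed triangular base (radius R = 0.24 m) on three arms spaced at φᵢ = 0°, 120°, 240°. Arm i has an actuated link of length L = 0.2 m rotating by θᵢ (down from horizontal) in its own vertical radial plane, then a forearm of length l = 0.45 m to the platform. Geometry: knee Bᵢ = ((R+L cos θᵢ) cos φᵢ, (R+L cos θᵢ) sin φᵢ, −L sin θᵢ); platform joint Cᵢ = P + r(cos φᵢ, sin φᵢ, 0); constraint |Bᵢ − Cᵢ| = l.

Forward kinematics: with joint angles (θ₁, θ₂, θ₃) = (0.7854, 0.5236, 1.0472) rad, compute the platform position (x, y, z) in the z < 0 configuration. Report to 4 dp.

(0.0029, 0.0840, -0.4480)

O1 = (0.3214·cos0.0°, 0.3214·sin0.0°, -0.1414) = (0.3214, 0.0000, -0.1414)
arm 2 at φ=120.0°: ρ2 = 0.3532;  O2 = (-0.1766, 0.3059, -0.1000)
arm 3 at φ=240.0°: ρ3 = 0.2800;  O3 = (-0.1400, -0.2425, -0.1732)
|O₂|²−|O₁|² = 0.0114;  |O₃|²−|O₁|² = -0.0149
[-0.9960 0.6118 0.0828]·P = 0.0114;  [-0.9228 -0.4850 -0.0636]·P = -0.0149
Cramer: x(z) = 0.0034+0.0012z;  y(z) = 0.0243-0.1334z
into |P−O₁|² = l²: 1.0178z² + 0.2756z + -0.0808 = 0;  Δ = 0.4048;  z = -0.4480 or 0.1772 → z<0 root = -0.4480
x = 0.0029, y = 0.0840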